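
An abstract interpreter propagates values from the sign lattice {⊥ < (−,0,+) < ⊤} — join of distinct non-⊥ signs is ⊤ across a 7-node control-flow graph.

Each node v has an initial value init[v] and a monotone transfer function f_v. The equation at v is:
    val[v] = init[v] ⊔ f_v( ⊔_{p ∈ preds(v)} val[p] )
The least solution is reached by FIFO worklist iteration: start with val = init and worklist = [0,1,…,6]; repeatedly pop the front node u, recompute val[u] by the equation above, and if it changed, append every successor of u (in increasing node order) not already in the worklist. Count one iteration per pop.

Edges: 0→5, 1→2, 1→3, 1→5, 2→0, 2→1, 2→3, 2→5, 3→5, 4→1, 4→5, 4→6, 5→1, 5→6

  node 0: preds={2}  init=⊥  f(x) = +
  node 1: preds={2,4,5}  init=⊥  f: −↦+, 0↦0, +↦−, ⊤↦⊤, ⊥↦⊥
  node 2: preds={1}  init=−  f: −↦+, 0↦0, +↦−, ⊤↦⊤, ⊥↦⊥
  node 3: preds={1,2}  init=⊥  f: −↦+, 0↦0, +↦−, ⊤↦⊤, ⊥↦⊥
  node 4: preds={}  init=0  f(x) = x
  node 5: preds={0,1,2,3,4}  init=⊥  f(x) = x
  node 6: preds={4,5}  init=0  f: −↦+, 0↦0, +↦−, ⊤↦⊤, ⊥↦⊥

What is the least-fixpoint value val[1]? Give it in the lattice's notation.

Worklist (9 pops):
  #1 pop 0: in=− → + (was ⊥); enqueue []
  #2 pop 1: in=⊤ → ⊤ (was ⊥); enqueue []
  #3 pop 2: in=⊤ → ⊤ (was −); enqueue [0,1]
  #4 pop 3: in=⊤ → ⊤ (was ⊥); enqueue []
  #5 pop 4: in=⊥ → 0 (no change)
  #6 pop 5: in=⊤ → ⊤ (was ⊥); enqueue []
  #7 pop 6: in=⊤ → ⊤ (was 0); enqueue []
  #8 pop 0: in=⊤ → + (no change)
  #9 pop 1: in=⊤ → ⊤ (no change)

Fixpoint:
  val[0] = +
  val[1] = ⊤
  val[2] = ⊤
  val[3] = ⊤
  val[4] = 0
  val[5] = ⊤
  val[6] = ⊤

⊤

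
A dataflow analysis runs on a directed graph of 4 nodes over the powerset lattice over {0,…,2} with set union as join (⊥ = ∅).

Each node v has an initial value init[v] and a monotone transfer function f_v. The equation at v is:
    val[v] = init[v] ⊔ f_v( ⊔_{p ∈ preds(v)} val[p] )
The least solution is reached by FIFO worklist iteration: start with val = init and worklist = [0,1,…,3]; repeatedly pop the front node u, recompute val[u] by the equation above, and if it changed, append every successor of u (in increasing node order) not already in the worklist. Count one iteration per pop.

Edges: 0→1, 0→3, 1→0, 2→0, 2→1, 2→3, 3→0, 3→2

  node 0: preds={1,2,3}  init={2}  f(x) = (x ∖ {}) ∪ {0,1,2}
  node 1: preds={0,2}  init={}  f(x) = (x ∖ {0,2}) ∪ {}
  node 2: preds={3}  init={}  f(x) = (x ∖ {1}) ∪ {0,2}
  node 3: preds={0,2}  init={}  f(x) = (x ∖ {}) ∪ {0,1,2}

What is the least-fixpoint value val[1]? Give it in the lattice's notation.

Trace (7 dequeues):
  [1] u=0 | in {} | out {0,1,2} | prev {2} | push {}
  [2] u=1 | in {0,1,2} | out {1} | prev {} | push {0}
  [3] u=2 | in {} | out {0,2} | prev {} | push {1}
  [4] u=3 | in {0,1,2} | out {0,1,2} | prev {} | push {2}
  [5] u=0 | in {0,1,2} | out {0,1,2} | ==
  [6] u=1 | in {0,1,2} | out {1} | ==
  [7] u=2 | in {0,1,2} | out {0,2} | ==

Converged values:
  [0] {0,1,2}
  [1] {1}
  [2] {0,2}
  [3] {0,1,2}

{1}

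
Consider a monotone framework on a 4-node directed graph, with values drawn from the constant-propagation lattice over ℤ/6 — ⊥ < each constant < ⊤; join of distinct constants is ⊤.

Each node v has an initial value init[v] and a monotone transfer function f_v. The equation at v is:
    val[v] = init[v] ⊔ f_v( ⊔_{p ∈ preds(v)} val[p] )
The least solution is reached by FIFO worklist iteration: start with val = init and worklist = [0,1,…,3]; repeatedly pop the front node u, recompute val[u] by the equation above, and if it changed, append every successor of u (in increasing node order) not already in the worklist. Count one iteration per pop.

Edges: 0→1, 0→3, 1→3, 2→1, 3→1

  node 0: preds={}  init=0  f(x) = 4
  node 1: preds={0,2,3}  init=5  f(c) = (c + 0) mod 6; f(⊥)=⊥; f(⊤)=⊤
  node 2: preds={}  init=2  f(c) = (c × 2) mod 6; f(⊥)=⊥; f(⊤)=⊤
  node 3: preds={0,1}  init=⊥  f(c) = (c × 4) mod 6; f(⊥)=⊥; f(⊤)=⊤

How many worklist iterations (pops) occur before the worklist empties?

Iteration log — 5 steps:
  step 1. node 0  ⊔preds=⊥  new=⊤  old=0  +wl: 
  step 2. node 1  ⊔preds=⊤  new=⊤  old=5  +wl: 
  step 3. node 2  ⊔preds=⊥  new=2  stable
  step 4. node 3  ⊔preds=⊤  new=⊤  old=⊥  +wl: 1
  step 5. node 1  ⊔preds=⊤  new=⊤  stable

Least fixpoint reached:
  node 0: ⊤
  node 1: ⊤
  node 2: 2
  node 3: ⊤

5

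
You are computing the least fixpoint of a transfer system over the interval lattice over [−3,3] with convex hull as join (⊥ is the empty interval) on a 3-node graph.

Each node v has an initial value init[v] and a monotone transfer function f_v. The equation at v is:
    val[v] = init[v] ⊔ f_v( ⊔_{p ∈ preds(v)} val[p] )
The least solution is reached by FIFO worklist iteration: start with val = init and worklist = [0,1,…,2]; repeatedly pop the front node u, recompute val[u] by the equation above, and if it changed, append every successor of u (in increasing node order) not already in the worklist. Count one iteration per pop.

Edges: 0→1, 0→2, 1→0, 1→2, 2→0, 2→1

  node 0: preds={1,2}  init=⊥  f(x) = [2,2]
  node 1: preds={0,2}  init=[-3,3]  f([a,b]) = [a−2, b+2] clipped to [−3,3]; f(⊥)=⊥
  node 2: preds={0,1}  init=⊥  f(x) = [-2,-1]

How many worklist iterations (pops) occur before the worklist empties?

5

Trace (5 dequeues):
  [1] u=0 | in [-3,3] | out [2,2] | prev ⊥ | push {}
  [2] u=1 | in [2,2] | out [-3,3] | ==
  [3] u=2 | in [-3,3] | out [-2,-1] | prev ⊥ | push {0,1}
  [4] u=0 | in [-3,3] | out [2,2] | ==
  [5] u=1 | in [-2,2] | out [-3,3] | ==

Converged values:
  [0] [2,2]
  [1] [-3,3]
  [2] [-2,-1]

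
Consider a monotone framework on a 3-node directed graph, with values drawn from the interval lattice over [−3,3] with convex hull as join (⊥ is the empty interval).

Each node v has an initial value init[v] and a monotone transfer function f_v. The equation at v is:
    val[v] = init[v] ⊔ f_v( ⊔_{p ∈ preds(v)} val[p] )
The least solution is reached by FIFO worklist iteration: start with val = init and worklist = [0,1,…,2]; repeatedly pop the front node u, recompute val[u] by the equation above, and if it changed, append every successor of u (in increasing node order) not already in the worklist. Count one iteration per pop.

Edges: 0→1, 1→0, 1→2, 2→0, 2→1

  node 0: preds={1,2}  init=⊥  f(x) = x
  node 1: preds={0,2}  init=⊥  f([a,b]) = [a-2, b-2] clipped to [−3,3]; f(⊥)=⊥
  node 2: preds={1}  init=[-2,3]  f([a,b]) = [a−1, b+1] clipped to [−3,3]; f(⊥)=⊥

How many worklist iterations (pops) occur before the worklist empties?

5

Iteration log — 5 steps:
  step 1. node 0  ⊔preds=[-2,3]  new=[-2,3]  old=⊥  +wl: 
  step 2. node 1  ⊔preds=[-2,3]  new=[-3,1]  old=⊥  +wl: 0
  step 3. node 2  ⊔preds=[-3,1]  new=[-3,3]  old=[-2,3]  +wl: 1
  step 4. node 0  ⊔preds=[-3,3]  new=[-3,3]  old=[-2,3]  +wl: 
  step 5. node 1  ⊔preds=[-3,3]  new=[-3,1]  stable

Least fixpoint reached:
  node 0: [-3,3]
  node 1: [-3,1]
  node 2: [-3,3]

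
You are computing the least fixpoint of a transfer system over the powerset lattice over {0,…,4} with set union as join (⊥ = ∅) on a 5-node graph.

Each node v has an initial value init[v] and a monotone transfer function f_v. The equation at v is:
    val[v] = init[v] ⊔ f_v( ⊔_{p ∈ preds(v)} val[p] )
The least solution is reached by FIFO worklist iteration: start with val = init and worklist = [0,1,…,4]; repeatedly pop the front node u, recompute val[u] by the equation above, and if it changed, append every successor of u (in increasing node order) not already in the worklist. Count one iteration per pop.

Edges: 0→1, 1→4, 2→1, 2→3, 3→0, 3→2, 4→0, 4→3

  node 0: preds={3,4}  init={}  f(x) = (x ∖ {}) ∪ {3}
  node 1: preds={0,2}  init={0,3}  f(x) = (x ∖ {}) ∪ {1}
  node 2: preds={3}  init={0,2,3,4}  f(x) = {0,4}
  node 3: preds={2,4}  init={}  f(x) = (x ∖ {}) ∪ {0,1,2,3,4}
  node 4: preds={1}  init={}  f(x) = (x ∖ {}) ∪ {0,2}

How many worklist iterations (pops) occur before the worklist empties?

9

Worklist (9 pops):
  #1 pop 0: in={} → {3} (was {}); enqueue []
  #2 pop 1: in={0,2,3,4} → {0,1,2,3,4} (was {0,3}); enqueue []
  #3 pop 2: in={} → {0,2,3,4} (no change)
  #4 pop 3: in={0,2,3,4} → {0,1,2,3,4} (was {}); enqueue [0,2]
  #5 pop 4: in={0,1,2,3,4} → {0,1,2,3,4} (was {}); enqueue [3]
  #6 pop 0: in={0,1,2,3,4} → {0,1,2,3,4} (was {3}); enqueue [1]
  #7 pop 2: in={0,1,2,3,4} → {0,2,3,4} (no change)
  #8 pop 3: in={0,1,2,3,4} → {0,1,2,3,4} (no change)
  #9 pop 1: in={0,1,2,3,4} → {0,1,2,3,4} (no change)

Fixpoint:
  val[0] = {0,1,2,3,4}
  val[1] = {0,1,2,3,4}
  val[2] = {0,2,3,4}
  val[3] = {0,1,2,3,4}
  val[4] = {0,1,2,3,4}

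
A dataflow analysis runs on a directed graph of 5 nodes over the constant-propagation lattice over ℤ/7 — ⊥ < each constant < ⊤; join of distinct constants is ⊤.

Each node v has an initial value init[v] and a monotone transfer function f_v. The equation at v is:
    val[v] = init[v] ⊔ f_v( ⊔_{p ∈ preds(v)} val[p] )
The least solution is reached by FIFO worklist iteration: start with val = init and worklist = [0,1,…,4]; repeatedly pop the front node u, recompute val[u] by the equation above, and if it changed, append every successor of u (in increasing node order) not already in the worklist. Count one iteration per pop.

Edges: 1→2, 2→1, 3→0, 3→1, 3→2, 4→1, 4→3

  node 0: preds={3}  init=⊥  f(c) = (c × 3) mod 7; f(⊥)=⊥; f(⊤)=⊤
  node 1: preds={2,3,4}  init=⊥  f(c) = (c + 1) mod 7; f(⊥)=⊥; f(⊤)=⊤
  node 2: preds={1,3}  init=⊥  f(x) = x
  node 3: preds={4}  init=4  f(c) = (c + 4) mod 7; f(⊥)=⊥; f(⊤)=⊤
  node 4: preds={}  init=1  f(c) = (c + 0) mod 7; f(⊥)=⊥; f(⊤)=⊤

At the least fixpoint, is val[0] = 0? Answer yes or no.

Trace (8 dequeues):
  [1] u=0 | in 4 | out 5 | prev ⊥ | push {}
  [2] u=1 | in ⊤ | out ⊤ | prev ⊥ | push {}
  [3] u=2 | in ⊤ | out ⊤ | prev ⊥ | push {1}
  [4] u=3 | in 1 | out ⊤ | prev 4 | push {0,2}
  [5] u=4 | in ⊥ | out 1 | ==
  [6] u=1 | in ⊤ | out ⊤ | ==
  [7] u=0 | in ⊤ | out ⊤ | prev 5 | push {}
  [8] u=2 | in ⊤ | out ⊤ | ==

Converged values:
  [0] ⊤
  [1] ⊤
  [2] ⊤
  [3] ⊤
  [4] 1

no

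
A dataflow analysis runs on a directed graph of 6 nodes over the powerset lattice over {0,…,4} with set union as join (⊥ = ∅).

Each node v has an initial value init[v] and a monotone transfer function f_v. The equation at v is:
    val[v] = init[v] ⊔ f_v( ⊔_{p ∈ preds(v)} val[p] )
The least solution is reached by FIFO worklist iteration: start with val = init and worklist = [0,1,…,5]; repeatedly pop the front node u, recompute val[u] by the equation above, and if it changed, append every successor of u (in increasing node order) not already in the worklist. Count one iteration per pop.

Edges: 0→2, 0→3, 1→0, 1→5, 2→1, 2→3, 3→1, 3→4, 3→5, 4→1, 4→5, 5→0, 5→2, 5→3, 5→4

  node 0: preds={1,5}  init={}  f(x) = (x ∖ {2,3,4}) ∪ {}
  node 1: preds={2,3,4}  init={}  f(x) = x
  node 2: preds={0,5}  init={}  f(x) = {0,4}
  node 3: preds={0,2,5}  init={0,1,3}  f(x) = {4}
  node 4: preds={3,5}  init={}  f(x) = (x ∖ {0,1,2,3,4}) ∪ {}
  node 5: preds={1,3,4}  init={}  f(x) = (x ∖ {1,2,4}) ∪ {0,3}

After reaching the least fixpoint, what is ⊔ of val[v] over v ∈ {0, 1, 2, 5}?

{0,1,3,4}

Trace (13 dequeues):
  [1] u=0 | in {} | out {} | ==
  [2] u=1 | in {0,1,3} | out {0,1,3} | prev {} | push {0}
  [3] u=2 | in {} | out {0,4} | prev {} | push {1}
  [4] u=3 | in {0,4} | out {0,1,3,4} | prev {0,1,3} | push {}
  [5] u=4 | in {0,1,3,4} | out {} | ==
  [6] u=5 | in {0,1,3,4} | out {0,3} | prev {} | push {2,3,4}
  [7] u=0 | in {0,1,3} | out {0,1} | prev {} | push {}
  [8] u=1 | in {0,1,3,4} | out {0,1,3,4} | prev {0,1,3} | push {0,5}
  [9] u=2 | in {0,1,3} | out {0,4} | ==
  [10] u=3 | in {0,1,3,4} | out {0,1,3,4} | ==
  [11] u=4 | in {0,1,3,4} | out {} | ==
  [12] u=0 | in {0,1,3,4} | out {0,1} | ==
  [13] u=5 | in {0,1,3,4} | out {0,3} | ==

Converged values:
  [0] {0,1}
  [1] {0,1,3,4}
  [2] {0,4}
  [3] {0,1,3,4}
  [4] {}
  [5] {0,3}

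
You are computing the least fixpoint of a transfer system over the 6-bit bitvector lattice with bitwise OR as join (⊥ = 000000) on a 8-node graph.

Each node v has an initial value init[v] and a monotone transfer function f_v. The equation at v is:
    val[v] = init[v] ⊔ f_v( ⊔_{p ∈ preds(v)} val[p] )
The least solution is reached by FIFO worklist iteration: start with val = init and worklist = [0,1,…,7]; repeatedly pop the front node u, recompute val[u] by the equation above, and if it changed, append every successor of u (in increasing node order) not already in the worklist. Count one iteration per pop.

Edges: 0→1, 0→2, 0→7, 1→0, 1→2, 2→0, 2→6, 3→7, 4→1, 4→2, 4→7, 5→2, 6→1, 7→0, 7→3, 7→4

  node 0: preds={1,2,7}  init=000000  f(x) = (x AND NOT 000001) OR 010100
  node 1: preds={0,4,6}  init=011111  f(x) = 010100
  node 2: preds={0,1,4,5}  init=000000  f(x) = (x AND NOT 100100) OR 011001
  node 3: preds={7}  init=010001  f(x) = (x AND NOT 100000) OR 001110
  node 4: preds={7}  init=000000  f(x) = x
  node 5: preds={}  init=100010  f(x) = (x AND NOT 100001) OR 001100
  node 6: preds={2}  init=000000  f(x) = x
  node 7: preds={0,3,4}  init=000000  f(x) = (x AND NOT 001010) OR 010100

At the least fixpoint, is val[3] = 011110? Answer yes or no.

Iteration log — 16 steps:
  step 1. node 0  ⊔preds=011111  new=011110  old=000000  +wl: 
  step 2. node 1  ⊔preds=011110  new=011111  stable
  step 3. node 2  ⊔preds=111111  new=011011  old=000000  +wl: 0
  step 4. node 3  ⊔preds=000000  new=011111  old=010001  +wl: 
  step 5. node 4  ⊔preds=000000  new=000000  stable
  step 6. node 5  ⊔preds=000000  new=101110  old=100010  +wl: 2
  step 7. node 6  ⊔preds=011011  new=011011  old=000000  +wl: 1
  step 8. node 7  ⊔preds=011111  new=010101  old=000000  +wl: 3,4
  step 9. node 0  ⊔preds=011111  new=011110  stable
  step 10. node 2  ⊔preds=111111  new=011011  stable
  step 11. node 1  ⊔preds=011111  new=011111  stable
  step 12. node 3  ⊔preds=010101  new=011111  stable
  step 13. node 4  ⊔preds=010101  new=010101  old=000000  +wl: 1,2,7
  step 14. node 1  ⊔preds=011111  new=011111  stable
  step 15. node 2  ⊔preds=111111  new=011011  stable
  step 16. node 7  ⊔preds=011111  new=010101  stable

Least fixpoint reached:
  node 0: 011110
  node 1: 011111
  node 2: 011011
  node 3: 011111
  node 4: 010101
  node 5: 101110
  node 6: 011011
  node 7: 010101

no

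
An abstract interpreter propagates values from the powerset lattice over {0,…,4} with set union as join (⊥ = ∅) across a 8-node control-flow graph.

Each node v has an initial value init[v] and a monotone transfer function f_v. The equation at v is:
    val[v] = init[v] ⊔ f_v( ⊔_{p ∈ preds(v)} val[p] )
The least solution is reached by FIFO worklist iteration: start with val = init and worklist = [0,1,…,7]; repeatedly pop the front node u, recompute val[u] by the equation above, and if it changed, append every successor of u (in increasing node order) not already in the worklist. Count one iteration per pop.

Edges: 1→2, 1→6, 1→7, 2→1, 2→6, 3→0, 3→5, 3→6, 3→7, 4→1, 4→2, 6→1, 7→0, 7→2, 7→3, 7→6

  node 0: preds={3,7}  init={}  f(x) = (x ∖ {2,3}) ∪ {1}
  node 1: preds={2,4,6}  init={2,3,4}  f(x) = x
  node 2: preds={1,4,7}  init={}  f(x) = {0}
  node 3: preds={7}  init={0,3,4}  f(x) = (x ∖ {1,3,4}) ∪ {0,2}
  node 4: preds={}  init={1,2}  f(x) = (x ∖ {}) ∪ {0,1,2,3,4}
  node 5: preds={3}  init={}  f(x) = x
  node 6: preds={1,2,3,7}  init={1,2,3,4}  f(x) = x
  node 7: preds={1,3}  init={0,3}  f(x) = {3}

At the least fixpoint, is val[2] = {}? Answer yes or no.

no

Iteration log — 13 steps:
  step 1. node 0  ⊔preds={0,3,4}  new={0,1,4}  old={}  +wl: 
  step 2. node 1  ⊔preds={1,2,3,4}  new={1,2,3,4}  old={2,3,4}  +wl: 
  step 3. node 2  ⊔preds={0,1,2,3,4}  new={0}  old={}  +wl: 1
  step 4. node 3  ⊔preds={0,3}  new={0,2,3,4}  old={0,3,4}  +wl: 0
  step 5. node 4  ⊔preds={}  new={0,1,2,3,4}  old={1,2}  +wl: 2
  step 6. node 5  ⊔preds={0,2,3,4}  new={0,2,3,4}  old={}  +wl: 
  step 7. node 6  ⊔preds={0,1,2,3,4}  new={0,1,2,3,4}  old={1,2,3,4}  +wl: 
  step 8. node 7  ⊔preds={0,1,2,3,4}  new={0,3}  stable
  step 9. node 1  ⊔preds={0,1,2,3,4}  new={0,1,2,3,4}  old={1,2,3,4}  +wl: 6,7
  step 10. node 0  ⊔preds={0,2,3,4}  new={0,1,4}  stable
  step 11. node 2  ⊔preds={0,1,2,3,4}  new={0}  stable
  step 12. node 6  ⊔preds={0,1,2,3,4}  new={0,1,2,3,4}  stable
  step 13. node 7  ⊔preds={0,1,2,3,4}  new={0,3}  stable

Least fixpoint reached:
  node 0: {0,1,4}
  node 1: {0,1,2,3,4}
  node 2: {0}
  node 3: {0,2,3,4}
  node 4: {0,1,2,3,4}
  node 5: {0,2,3,4}
  node 6: {0,1,2,3,4}
  node 7: {0,3}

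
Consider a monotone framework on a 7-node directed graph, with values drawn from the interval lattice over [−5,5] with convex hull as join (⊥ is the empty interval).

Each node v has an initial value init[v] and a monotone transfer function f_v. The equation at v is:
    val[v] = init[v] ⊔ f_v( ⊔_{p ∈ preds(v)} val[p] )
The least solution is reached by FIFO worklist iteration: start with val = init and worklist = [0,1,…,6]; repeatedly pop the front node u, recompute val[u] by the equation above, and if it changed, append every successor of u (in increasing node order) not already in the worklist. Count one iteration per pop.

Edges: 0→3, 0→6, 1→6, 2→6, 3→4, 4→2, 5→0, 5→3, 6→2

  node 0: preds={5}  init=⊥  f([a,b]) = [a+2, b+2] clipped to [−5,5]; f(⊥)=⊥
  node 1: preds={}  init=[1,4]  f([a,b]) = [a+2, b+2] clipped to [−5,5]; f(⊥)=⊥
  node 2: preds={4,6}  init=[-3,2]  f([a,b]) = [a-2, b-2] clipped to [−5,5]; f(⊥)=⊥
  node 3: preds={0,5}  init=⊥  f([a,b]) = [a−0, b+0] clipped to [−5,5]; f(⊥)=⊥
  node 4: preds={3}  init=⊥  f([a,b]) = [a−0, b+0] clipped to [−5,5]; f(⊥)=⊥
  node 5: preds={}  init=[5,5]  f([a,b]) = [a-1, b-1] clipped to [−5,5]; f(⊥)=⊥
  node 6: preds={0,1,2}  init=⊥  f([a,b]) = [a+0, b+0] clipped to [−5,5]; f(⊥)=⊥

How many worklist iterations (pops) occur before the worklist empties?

10

Iteration log — 10 steps:
  step 1. node 0  ⊔preds=[5,5]  new=[5,5]  old=⊥  +wl: 
  step 2. node 1  ⊔preds=⊥  new=[1,4]  stable
  step 3. node 2  ⊔preds=⊥  new=[-3,2]  stable
  step 4. node 3  ⊔preds=[5,5]  new=[5,5]  old=⊥  +wl: 
  step 5. node 4  ⊔preds=[5,5]  new=[5,5]  old=⊥  +wl: 2
  step 6. node 5  ⊔preds=⊥  new=[5,5]  stable
  step 7. node 6  ⊔preds=[-3,5]  new=[-3,5]  old=⊥  +wl: 
  step 8. node 2  ⊔preds=[-3,5]  new=[-5,3]  old=[-3,2]  +wl: 6
  step 9. node 6  ⊔preds=[-5,5]  new=[-5,5]  old=[-3,5]  +wl: 2
  step 10. node 2  ⊔preds=[-5,5]  new=[-5,3]  stable

Least fixpoint reached:
  node 0: [5,5]
  node 1: [1,4]
  node 2: [-5,3]
  node 3: [5,5]
  node 4: [5,5]
  node 5: [5,5]
  node 6: [-5,5]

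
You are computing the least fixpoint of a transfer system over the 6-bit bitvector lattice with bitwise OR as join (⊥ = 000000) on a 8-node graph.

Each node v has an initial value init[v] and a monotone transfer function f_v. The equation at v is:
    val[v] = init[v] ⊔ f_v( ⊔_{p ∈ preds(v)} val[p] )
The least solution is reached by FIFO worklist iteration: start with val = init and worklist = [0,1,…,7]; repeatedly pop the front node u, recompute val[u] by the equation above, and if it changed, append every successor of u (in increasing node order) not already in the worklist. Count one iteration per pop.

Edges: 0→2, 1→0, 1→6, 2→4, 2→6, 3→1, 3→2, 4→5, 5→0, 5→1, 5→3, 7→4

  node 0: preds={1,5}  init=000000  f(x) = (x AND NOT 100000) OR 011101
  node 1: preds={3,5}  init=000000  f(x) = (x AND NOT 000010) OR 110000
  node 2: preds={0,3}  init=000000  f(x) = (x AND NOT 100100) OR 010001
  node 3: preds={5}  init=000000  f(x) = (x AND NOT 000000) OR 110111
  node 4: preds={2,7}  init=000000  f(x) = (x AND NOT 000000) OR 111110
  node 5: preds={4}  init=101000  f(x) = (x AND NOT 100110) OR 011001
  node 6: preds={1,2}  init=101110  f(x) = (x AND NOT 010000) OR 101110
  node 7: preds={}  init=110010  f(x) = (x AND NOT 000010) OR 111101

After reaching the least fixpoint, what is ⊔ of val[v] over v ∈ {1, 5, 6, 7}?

111111

Worklist (15 pops):
  #1 pop 0: in=101000 → 011101 (was 000000); enqueue []
  #2 pop 1: in=101000 → 111000 (was 000000); enqueue [0]
  #3 pop 2: in=011101 → 011001 (was 000000); enqueue []
  #4 pop 3: in=101000 → 111111 (was 000000); enqueue [1,2]
  #5 pop 4: in=111011 → 111111 (was 000000); enqueue []
  #6 pop 5: in=111111 → 111001 (was 101000); enqueue [3]
  #7 pop 6: in=111001 → 101111 (was 101110); enqueue []
  #8 pop 7: in=000000 → 111111 (was 110010); enqueue [4]
  #9 pop 0: in=111001 → 011101 (no change)
  #10 pop 1: in=111111 → 111101 (was 111000); enqueue [0,6]
  #11 pop 2: in=111111 → 011011 (was 011001); enqueue []
  #12 pop 3: in=111001 → 111111 (no change)
  #13 pop 4: in=111111 → 111111 (no change)
  #14 pop 0: in=111101 → 011101 (no change)
  #15 pop 6: in=111111 → 101111 (no change)

Fixpoint:
  val[0] = 011101
  val[1] = 111101
  val[2] = 011011
  val[3] = 111111
  val[4] = 111111
  val[5] = 111001
  val[6] = 101111
  val[7] = 111111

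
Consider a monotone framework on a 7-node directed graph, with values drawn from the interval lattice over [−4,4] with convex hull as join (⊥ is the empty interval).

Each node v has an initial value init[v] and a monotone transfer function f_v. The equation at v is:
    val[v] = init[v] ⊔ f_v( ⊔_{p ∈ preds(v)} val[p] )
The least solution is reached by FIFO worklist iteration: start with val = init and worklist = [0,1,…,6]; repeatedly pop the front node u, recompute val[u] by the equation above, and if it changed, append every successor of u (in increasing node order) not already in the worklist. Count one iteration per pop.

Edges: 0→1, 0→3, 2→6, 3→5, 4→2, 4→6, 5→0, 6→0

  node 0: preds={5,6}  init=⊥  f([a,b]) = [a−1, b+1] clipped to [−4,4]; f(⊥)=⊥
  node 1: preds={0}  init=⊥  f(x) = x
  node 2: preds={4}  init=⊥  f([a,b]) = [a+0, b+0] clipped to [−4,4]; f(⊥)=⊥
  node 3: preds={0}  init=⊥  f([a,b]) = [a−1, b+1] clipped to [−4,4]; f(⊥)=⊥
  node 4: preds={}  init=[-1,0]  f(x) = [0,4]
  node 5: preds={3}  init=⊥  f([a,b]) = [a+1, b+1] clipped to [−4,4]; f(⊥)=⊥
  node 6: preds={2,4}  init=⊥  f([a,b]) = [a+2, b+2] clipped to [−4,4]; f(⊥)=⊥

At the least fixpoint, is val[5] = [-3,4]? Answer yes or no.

yes

Trace (28 dequeues):
  [1] u=0 | in ⊥ | out ⊥ | ==
  [2] u=1 | in ⊥ | out ⊥ | ==
  [3] u=2 | in [-1,0] | out [-1,0] | prev ⊥ | push {}
  [4] u=3 | in ⊥ | out ⊥ | ==
  [5] u=4 | in ⊥ | out [-1,4] | prev [-1,0] | push {2}
  [6] u=5 | in ⊥ | out ⊥ | ==
  [7] u=6 | in [-1,4] | out [1,4] | prev ⊥ | push {0}
  [8] u=2 | in [-1,4] | out [-1,4] | prev [-1,0] | push {6}
  [9] u=0 | in [1,4] | out [0,4] | prev ⊥ | push {1,3}
  [10] u=6 | in [-1,4] | out [1,4] | ==
  [11] u=1 | in [0,4] | out [0,4] | prev ⊥ | push {}
  [12] u=3 | in [0,4] | out [-1,4] | prev ⊥ | push {5}
  [13] u=5 | in [-1,4] | out [0,4] | prev ⊥ | push {0}
  [14] u=0 | in [0,4] | out [-1,4] | prev [0,4] | push {1,3}
  [15] u=1 | in [-1,4] | out [-1,4] | prev [0,4] | push {}
  [16] u=3 | in [-1,4] | out [-2,4] | prev [-1,4] | push {5}
  [17] u=5 | in [-2,4] | out [-1,4] | prev [0,4] | push {0}
  [18] u=0 | in [-1,4] | out [-2,4] | prev [-1,4] | push {1,3}
  [19] u=1 | in [-2,4] | out [-2,4] | prev [-1,4] | push {}
  [20] u=3 | in [-2,4] | out [-3,4] | prev [-2,4] | push {5}
  [21] u=5 | in [-3,4] | out [-2,4] | prev [-1,4] | push {0}
  [22] u=0 | in [-2,4] | out [-3,4] | prev [-2,4] | push {1,3}
  [23] u=1 | in [-3,4] | out [-3,4] | prev [-2,4] | push {}
  [24] u=3 | in [-3,4] | out [-4,4] | prev [-3,4] | push {5}
  [25] u=5 | in [-4,4] | out [-3,4] | prev [-2,4] | push {0}
  [26] u=0 | in [-3,4] | out [-4,4] | prev [-3,4] | push {1,3}
  [27] u=1 | in [-4,4] | out [-4,4] | prev [-3,4] | push {}
  [28] u=3 | in [-4,4] | out [-4,4] | ==

Converged values:
  [0] [-4,4]
  [1] [-4,4]
  [2] [-1,4]
  [3] [-4,4]
  [4] [-1,4]
  [5] [-3,4]
  [6] [1,4]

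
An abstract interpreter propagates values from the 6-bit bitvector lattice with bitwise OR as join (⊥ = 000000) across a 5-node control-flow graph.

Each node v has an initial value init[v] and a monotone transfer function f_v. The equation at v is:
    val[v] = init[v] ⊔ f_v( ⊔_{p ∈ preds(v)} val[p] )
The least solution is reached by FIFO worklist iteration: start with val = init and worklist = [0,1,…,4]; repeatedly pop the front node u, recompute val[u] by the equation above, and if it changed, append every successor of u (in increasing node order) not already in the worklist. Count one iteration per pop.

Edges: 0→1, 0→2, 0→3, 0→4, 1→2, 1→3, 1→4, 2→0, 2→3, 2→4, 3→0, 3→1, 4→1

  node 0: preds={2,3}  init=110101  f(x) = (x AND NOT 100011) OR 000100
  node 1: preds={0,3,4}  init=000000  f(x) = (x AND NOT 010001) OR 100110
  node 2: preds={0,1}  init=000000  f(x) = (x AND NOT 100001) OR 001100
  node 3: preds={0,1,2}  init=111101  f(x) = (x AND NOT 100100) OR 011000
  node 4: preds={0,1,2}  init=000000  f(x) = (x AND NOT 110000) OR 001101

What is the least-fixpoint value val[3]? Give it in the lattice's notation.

Iteration log — 7 steps:
  step 1. node 0  ⊔preds=111101  new=111101  old=110101  +wl: 
  step 2. node 1  ⊔preds=111101  new=101110  old=000000  +wl: 
  step 3. node 2  ⊔preds=111111  new=011110  old=000000  +wl: 0
  step 4. node 3  ⊔preds=111111  new=111111  old=111101  +wl: 1
  step 5. node 4  ⊔preds=111111  new=001111  old=000000  +wl: 
  step 6. node 0  ⊔preds=111111  new=111101  stable
  step 7. node 1  ⊔preds=111111  new=101110  stable

Least fixpoint reached:
  node 0: 111101
  node 1: 101110
  node 2: 011110
  node 3: 111111
  node 4: 001111

111111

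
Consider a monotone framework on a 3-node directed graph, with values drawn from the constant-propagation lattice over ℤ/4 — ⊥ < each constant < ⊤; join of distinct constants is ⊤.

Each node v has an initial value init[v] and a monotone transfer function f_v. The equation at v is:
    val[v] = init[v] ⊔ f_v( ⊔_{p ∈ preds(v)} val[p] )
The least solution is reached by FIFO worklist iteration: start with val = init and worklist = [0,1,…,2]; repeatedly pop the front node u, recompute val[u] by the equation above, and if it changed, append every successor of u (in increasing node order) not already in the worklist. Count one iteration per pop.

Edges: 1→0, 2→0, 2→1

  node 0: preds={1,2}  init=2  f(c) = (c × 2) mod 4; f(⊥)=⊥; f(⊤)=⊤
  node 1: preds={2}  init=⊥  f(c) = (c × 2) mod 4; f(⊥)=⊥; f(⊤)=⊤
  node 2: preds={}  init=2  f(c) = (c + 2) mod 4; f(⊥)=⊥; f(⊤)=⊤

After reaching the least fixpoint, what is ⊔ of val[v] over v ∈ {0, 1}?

Worklist (4 pops):
  #1 pop 0: in=2 → ⊤ (was 2); enqueue []
  #2 pop 1: in=2 → 0 (was ⊥); enqueue [0]
  #3 pop 2: in=⊥ → 2 (no change)
  #4 pop 0: in=⊤ → ⊤ (no change)

Fixpoint:
  val[0] = ⊤
  val[1] = 0
  val[2] = 2

⊤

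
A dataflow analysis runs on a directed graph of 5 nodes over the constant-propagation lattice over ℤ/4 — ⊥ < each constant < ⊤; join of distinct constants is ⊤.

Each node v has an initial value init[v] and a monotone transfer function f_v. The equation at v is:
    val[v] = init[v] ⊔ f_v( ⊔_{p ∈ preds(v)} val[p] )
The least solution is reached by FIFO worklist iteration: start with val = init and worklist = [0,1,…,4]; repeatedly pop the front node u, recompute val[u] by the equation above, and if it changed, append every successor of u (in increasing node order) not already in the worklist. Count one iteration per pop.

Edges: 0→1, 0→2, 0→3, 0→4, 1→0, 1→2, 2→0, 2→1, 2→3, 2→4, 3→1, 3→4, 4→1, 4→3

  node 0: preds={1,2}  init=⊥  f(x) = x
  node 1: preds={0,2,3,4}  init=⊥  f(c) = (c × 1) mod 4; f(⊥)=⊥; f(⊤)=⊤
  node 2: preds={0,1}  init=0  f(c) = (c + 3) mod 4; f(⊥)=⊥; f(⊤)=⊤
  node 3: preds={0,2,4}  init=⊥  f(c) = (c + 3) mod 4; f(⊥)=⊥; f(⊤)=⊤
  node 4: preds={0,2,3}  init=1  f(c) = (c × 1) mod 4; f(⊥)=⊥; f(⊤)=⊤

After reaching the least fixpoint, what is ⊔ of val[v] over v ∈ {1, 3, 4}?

⊤

Worklist (10 pops):
  #1 pop 0: in=0 → 0 (was ⊥); enqueue []
  #2 pop 1: in=⊤ → ⊤ (was ⊥); enqueue [0]
  #3 pop 2: in=⊤ → ⊤ (was 0); enqueue [1]
  #4 pop 3: in=⊤ → ⊤ (was ⊥); enqueue []
  #5 pop 4: in=⊤ → ⊤ (was 1); enqueue [3]
  #6 pop 0: in=⊤ → ⊤ (was 0); enqueue [2,4]
  #7 pop 1: in=⊤ → ⊤ (no change)
  #8 pop 3: in=⊤ → ⊤ (no change)
  #9 pop 2: in=⊤ → ⊤ (no change)
  #10 pop 4: in=⊤ → ⊤ (no change)

Fixpoint:
  val[0] = ⊤
  val[1] = ⊤
  val[2] = ⊤
  val[3] = ⊤
  val[4] = ⊤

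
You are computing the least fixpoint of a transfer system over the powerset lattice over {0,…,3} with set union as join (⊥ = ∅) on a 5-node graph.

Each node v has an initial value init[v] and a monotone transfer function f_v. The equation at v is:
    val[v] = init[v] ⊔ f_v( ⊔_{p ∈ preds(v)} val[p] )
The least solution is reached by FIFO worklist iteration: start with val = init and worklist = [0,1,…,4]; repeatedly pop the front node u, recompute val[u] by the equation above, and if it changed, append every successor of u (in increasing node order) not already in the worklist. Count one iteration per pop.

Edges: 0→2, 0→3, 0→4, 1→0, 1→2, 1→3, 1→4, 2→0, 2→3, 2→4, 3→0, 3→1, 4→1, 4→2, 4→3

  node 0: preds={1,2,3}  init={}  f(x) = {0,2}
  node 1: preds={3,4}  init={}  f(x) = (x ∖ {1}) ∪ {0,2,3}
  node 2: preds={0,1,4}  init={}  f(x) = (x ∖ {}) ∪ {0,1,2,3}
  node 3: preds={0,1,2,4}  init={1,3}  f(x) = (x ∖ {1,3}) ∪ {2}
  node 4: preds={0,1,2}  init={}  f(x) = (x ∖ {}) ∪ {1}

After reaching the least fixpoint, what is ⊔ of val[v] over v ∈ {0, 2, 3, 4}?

{0,1,2,3}

Iteration log — 9 steps:
  step 1. node 0  ⊔preds={1,3}  new={0,2}  old={}  +wl: 
  step 2. node 1  ⊔preds={1,3}  new={0,2,3}  old={}  +wl: 0
  step 3. node 2  ⊔preds={0,2,3}  new={0,1,2,3}  old={}  +wl: 
  step 4. node 3  ⊔preds={0,1,2,3}  new={0,1,2,3}  old={1,3}  +wl: 1
  step 5. node 4  ⊔preds={0,1,2,3}  new={0,1,2,3}  old={}  +wl: 2,3
  step 6. node 0  ⊔preds={0,1,2,3}  new={0,2}  stable
  step 7. node 1  ⊔preds={0,1,2,3}  new={0,2,3}  stable
  step 8. node 2  ⊔preds={0,1,2,3}  new={0,1,2,3}  stable
  step 9. node 3  ⊔preds={0,1,2,3}  new={0,1,2,3}  stable

Least fixpoint reached:
  node 0: {0,2}
  node 1: {0,2,3}
  node 2: {0,1,2,3}
  node 3: {0,1,2,3}
  node 4: {0,1,2,3}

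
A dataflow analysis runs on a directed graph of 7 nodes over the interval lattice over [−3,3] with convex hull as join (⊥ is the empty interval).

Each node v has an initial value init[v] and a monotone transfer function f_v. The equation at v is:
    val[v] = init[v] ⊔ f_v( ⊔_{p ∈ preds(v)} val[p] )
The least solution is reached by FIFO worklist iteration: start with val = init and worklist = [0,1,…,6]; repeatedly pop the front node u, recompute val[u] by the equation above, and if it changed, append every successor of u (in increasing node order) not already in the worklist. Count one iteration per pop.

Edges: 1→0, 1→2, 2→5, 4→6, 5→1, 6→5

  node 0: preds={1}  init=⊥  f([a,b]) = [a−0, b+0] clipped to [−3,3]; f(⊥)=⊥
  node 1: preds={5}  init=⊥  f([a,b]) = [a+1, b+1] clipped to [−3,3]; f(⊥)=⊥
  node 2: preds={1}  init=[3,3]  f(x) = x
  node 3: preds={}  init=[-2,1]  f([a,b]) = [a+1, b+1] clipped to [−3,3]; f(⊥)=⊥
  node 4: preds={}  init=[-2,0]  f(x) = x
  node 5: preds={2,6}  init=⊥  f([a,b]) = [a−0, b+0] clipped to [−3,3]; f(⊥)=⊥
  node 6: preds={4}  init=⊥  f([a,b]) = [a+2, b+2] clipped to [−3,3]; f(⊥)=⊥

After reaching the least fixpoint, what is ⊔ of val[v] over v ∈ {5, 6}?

Worklist (15 pops):
  #1 pop 0: in=⊥ → ⊥ (no change)
  #2 pop 1: in=⊥ → ⊥ (no change)
  #3 pop 2: in=⊥ → [3,3] (no change)
  #4 pop 3: in=⊥ → [-2,1] (no change)
  #5 pop 4: in=⊥ → [-2,0] (no change)
  #6 pop 5: in=[3,3] → [3,3] (was ⊥); enqueue [1]
  #7 pop 6: in=[-2,0] → [0,2] (was ⊥); enqueue [5]
  #8 pop 1: in=[3,3] → [3,3] (was ⊥); enqueue [0,2]
  #9 pop 5: in=[0,3] → [0,3] (was [3,3]); enqueue [1]
  #10 pop 0: in=[3,3] → [3,3] (was ⊥); enqueue []
  #11 pop 2: in=[3,3] → [3,3] (no change)
  #12 pop 1: in=[0,3] → [1,3] (was [3,3]); enqueue [0,2]
  #13 pop 0: in=[1,3] → [1,3] (was [3,3]); enqueue []
  #14 pop 2: in=[1,3] → [1,3] (was [3,3]); enqueue [5]
  #15 pop 5: in=[0,3] → [0,3] (no change)

Fixpoint:
  val[0] = [1,3]
  val[1] = [1,3]
  val[2] = [1,3]
  val[3] = [-2,1]
  val[4] = [-2,0]
  val[5] = [0,3]
  val[6] = [0,2]

[0,3]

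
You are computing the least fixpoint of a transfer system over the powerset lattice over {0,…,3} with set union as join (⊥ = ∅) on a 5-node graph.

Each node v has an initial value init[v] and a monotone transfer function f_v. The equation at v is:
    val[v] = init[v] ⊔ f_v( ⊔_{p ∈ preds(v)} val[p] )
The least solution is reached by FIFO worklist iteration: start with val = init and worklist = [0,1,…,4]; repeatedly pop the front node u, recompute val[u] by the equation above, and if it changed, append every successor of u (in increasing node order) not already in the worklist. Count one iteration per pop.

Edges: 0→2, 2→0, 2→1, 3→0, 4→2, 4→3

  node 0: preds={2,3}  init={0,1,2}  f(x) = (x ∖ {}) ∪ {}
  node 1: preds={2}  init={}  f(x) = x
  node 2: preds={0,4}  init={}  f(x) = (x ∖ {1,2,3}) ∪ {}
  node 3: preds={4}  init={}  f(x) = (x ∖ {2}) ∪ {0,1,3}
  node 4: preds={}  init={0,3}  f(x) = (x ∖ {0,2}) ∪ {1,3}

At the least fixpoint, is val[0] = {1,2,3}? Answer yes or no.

no

Trace (9 dequeues):
  [1] u=0 | in {} | out {0,1,2} | ==
  [2] u=1 | in {} | out {} | ==
  [3] u=2 | in {0,1,2,3} | out {0} | prev {} | push {0,1}
  [4] u=3 | in {0,3} | out {0,1,3} | prev {} | push {}
  [5] u=4 | in {} | out {0,1,3} | prev {0,3} | push {2,3}
  [6] u=0 | in {0,1,3} | out {0,1,2,3} | prev {0,1,2} | push {}
  [7] u=1 | in {0} | out {0} | prev {} | push {}
  [8] u=2 | in {0,1,2,3} | out {0} | ==
  [9] u=3 | in {0,1,3} | out {0,1,3} | ==

Converged values:
  [0] {0,1,2,3}
  [1] {0}
  [2] {0}
  [3] {0,1,3}
  [4] {0,1,3}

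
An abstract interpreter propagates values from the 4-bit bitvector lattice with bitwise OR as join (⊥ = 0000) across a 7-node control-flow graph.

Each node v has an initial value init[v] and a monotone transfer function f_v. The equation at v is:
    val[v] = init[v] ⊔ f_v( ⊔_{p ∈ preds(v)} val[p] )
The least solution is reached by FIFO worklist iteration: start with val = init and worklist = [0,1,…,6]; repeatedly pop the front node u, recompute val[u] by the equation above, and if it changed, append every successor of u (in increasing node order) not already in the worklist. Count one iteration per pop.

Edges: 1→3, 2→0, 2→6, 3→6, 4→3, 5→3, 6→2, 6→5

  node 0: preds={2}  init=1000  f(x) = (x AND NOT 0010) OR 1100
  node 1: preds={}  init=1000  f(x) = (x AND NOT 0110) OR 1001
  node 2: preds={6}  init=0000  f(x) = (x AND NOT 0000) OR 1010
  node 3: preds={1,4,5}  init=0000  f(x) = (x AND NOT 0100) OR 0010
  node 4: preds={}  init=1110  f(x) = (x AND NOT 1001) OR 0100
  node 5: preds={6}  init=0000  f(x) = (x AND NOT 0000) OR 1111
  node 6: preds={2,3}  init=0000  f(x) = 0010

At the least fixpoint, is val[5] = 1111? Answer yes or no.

yes

Trace (11 dequeues):
  [1] u=0 | in 0000 | out 1100 | prev 1000 | push {}
  [2] u=1 | in 0000 | out 1001 | prev 1000 | push {}
  [3] u=2 | in 0000 | out 1010 | prev 0000 | push {0}
  [4] u=3 | in 1111 | out 1011 | prev 0000 | push {}
  [5] u=4 | in 0000 | out 1110 | ==
  [6] u=5 | in 0000 | out 1111 | prev 0000 | push {3}
  [7] u=6 | in 1011 | out 0010 | prev 0000 | push {2,5}
  [8] u=0 | in 1010 | out 1100 | ==
  [9] u=3 | in 1111 | out 1011 | ==
  [10] u=2 | in 0010 | out 1010 | ==
  [11] u=5 | in 0010 | out 1111 | ==

Converged values:
  [0] 1100
  [1] 1001
  [2] 1010
  [3] 1011
  [4] 1110
  [5] 1111
  [6] 0010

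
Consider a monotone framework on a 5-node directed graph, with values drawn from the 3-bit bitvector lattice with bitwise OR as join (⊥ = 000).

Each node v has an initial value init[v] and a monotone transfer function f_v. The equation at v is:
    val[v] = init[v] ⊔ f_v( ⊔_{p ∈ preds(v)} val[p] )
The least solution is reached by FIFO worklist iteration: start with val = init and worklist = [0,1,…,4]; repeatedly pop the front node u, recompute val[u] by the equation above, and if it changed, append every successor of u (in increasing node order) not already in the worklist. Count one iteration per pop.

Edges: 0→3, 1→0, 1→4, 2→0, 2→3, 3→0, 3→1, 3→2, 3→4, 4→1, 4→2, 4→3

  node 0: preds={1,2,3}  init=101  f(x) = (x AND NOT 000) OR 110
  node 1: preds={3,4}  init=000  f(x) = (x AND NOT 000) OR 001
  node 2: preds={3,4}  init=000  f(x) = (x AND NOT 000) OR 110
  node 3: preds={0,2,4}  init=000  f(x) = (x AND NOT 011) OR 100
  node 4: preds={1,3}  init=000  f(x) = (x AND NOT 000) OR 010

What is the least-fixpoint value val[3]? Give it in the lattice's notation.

Trace (11 dequeues):
  [1] u=0 | in 000 | out 111 | prev 101 | push {}
  [2] u=1 | in 000 | out 001 | prev 000 | push {0}
  [3] u=2 | in 000 | out 110 | prev 000 | push {}
  [4] u=3 | in 111 | out 100 | prev 000 | push {1,2}
  [5] u=4 | in 101 | out 111 | prev 000 | push {3}
  [6] u=0 | in 111 | out 111 | ==
  [7] u=1 | in 111 | out 111 | prev 001 | push {0,4}
  [8] u=2 | in 111 | out 111 | prev 110 | push {}
  [9] u=3 | in 111 | out 100 | ==
  [10] u=0 | in 111 | out 111 | ==
  [11] u=4 | in 111 | out 111 | ==

Converged values:
  [0] 111
  [1] 111
  [2] 111
  [3] 100
  [4] 111

100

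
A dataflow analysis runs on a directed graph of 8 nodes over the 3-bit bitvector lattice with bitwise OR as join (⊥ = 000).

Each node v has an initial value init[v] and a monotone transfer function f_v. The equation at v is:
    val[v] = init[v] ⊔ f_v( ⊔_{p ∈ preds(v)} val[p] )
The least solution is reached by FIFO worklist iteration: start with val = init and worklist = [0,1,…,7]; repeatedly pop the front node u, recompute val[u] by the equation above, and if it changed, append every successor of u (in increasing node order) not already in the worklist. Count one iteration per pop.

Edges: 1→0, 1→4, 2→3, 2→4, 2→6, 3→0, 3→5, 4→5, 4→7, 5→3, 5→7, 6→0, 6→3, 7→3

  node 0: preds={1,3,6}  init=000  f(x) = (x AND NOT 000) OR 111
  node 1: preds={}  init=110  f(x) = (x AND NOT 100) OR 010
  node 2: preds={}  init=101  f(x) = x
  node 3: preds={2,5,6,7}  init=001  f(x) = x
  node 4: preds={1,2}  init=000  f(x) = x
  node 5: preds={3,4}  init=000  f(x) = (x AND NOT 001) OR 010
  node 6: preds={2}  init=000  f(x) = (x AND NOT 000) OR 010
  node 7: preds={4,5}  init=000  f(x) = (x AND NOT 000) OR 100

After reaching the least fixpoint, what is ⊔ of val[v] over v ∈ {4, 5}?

Iteration log — 12 steps:
  step 1. node 0  ⊔preds=111  new=111  old=000  +wl: 
  step 2. node 1  ⊔preds=000  new=110  stable
  step 3. node 2  ⊔preds=000  new=101  stable
  step 4. node 3  ⊔preds=101  new=101  old=001  +wl: 0
  step 5. node 4  ⊔preds=111  new=111  old=000  +wl: 
  step 6. node 5  ⊔preds=111  new=110  old=000  +wl: 3
  step 7. node 6  ⊔preds=101  new=111  old=000  +wl: 
  step 8. node 7  ⊔preds=111  new=111  old=000  +wl: 
  step 9. node 0  ⊔preds=111  new=111  stable
  step 10. node 3  ⊔preds=111  new=111  old=101  +wl: 0,5
  step 11. node 0  ⊔preds=111  new=111  stable
  step 12. node 5  ⊔preds=111  new=110  stable

Least fixpoint reached:
  node 0: 111
  node 1: 110
  node 2: 101
  node 3: 111
  node 4: 111
  node 5: 110
  node 6: 111
  node 7: 111

111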